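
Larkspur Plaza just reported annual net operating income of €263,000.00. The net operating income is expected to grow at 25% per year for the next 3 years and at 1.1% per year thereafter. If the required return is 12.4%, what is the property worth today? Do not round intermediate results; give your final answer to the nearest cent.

D_1 = 328750.00000
D_2 = 410937.50000
D_3 = 513671.87500
Terminal value at year 3: TV = D_3×(1+g_2)/(r−g_2) = 519322.26562/0.113 = 4595772.26217
P_0 = D_1/(1+r)^1 + D_2/(1+r)^2 + D_3/(1+r)^3 + TV/(1+r)^3
    = 292482.20641 + 325269.35766 + 361731.93690 + 3236380.42657 = 4215863.92753

€4215863.93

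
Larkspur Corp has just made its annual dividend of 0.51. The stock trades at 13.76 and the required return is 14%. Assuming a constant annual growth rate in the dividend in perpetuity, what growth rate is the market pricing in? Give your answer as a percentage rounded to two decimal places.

P = D₀(1+g)/(r−g) ⇒ P(r−g) = D₀(1+g) ⇒ g(P+D₀) = P·r − D₀
g = (P·r − D₀)/(P + D₀) = (13.76×0.14 − 0.51) / (13.76 + 0.51) = 0.099257

9.93%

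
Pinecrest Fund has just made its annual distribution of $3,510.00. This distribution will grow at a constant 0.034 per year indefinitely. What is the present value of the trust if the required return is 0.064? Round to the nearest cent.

$120978.00

D₁ = D₀ × (1 + g) = $3,510.00 × 1.034 = $3,629.3400
Growing perpetuity: P = D₁ / (r − g) = $3,629.3400 / (0.064 − 0.034) = $120,978.00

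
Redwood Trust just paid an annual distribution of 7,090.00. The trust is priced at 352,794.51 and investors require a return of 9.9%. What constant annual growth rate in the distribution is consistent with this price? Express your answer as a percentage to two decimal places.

P = D₀(1+g)/(r−g) ⇒ P(r−g) = D₀(1+g) ⇒ g(P+D₀) = P·r − D₀
g = (P·r − D₀)/(P + D₀) = (352,794.51×0.099 − 7,090.00) / (352,794.51 + 7,090.00) = 0.077349

7.73%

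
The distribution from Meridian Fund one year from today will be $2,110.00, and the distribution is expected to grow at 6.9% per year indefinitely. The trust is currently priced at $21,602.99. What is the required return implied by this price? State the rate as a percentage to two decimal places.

P = D₁/(r − g) ⇒ r = D₁/P + g = $2,110.0000/$21,602.99 + 0.069 = 0.097672 + 0.069 = 0.166672

16.67%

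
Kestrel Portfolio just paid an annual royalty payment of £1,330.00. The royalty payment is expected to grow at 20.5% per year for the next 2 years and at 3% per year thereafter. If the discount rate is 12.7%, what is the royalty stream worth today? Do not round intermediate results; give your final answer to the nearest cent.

£19087.72

D_1 = 1602.65000
D_2 = 1931.19325
Terminal value at year 2: TV = D_2×(1+g_2)/(r−g_2) = 1989.12905/0.097 = 20506.48503
P_0 = D_1/(1+r)^1 + D_2/(1+r)^2 + TV/(1+r)^2
    = 1422.04969 + 1520.47016 + 16145.19866 = 19087.71851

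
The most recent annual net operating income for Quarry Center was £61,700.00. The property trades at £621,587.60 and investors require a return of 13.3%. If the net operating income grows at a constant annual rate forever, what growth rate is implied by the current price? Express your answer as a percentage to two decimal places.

3.07%

P = D₀(1+g)/(r−g) ⇒ P(r−g) = D₀(1+g) ⇒ g(P+D₀) = P·r − D₀
g = (P·r − D₀)/(P + D₀) = (£621,587.60×0.133 − £61,700.00) / (£621,587.60 + £61,700.00) = 0.030692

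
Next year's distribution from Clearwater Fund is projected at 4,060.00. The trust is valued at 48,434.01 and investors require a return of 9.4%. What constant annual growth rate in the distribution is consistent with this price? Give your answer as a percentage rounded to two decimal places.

P = D₁/(r−g) ⇒ g = r − D₁/P = 0.094 − 4,060.00/48,434.01 = 0.010175

1.02%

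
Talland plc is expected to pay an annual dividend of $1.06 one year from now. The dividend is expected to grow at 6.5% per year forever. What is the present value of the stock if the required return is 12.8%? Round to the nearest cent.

$16.83

Growing perpetuity: P = D₁ / (r − g) = $1.0600 / (0.128 − 0.065) = $16.83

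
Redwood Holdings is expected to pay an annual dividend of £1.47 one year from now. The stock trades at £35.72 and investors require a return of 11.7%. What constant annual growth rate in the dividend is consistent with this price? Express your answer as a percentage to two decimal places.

7.58%

P = D₁/(r−g) ⇒ g = r − D₁/P = 0.117 − £1.47/£35.72 = 0.075847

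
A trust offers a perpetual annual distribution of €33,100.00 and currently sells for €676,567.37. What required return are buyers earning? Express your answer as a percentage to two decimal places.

4.89%

P = C/r ⇒ r = C/P = €33,100.00/€676,567.37 = 0.048923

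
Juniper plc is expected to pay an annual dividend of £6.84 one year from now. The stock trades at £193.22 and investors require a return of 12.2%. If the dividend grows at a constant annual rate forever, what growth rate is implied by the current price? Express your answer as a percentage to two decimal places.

8.66%

P = D₁/(r−g) ⇒ g = r − D₁/P = 0.122 − £6.84/£193.22 = 0.086600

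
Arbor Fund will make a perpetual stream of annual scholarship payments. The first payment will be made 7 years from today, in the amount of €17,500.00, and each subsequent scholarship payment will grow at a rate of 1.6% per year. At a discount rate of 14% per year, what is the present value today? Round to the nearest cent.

€64296.49

Value at end of year 6: C₁ / (r − g) = €17,500.00 / (0.14 − 0.016) = €141,129.0323
Discount to today: PV = €141,129.0323 / (1 + 0.14)^6 = €141,129.0323 / 2.194973 = €64,296.49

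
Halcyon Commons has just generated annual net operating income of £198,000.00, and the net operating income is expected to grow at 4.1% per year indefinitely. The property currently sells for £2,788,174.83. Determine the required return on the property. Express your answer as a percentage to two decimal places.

11.49%

D₁ = £198,000.00 × 1.041 = £206,118.0000
P = D₁/(r − g) ⇒ r = D₁/P + g = £206,118.0000/£2,788,174.83 + 0.041 = 0.073926 + 0.041 = 0.114926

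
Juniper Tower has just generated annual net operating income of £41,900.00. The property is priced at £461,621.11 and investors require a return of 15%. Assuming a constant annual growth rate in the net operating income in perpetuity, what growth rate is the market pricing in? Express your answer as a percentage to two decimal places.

P = D₀(1+g)/(r−g) ⇒ P(r−g) = D₀(1+g) ⇒ g(P+D₀) = P·r − D₀
g = (P·r − D₀)/(P + D₀) = (£461,621.11×0.15 − £41,900.00) / (£461,621.11 + £41,900.00) = 0.054304

5.43%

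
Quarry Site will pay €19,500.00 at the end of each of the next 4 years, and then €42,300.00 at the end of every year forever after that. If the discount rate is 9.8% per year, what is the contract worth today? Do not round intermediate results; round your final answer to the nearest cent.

€359045.71

PV of 4-year annuity: €19,500.00 × [1 − (1+0.098)^−4] / 0.098 = 62080.93876
Perpetuity value at year 4: €42,300.00 / 0.098 = 431632.65306
PV of perpetuity: 431632.65306 / (1+0.098)^4 = 296964.77053
Total PV = 62080.93876 + 296964.77053 = 359045.70928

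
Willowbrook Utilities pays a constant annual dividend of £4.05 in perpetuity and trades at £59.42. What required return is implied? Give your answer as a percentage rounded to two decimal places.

P = C/r ⇒ r = C/P = £4.05/£59.42 = 0.068159

6.82%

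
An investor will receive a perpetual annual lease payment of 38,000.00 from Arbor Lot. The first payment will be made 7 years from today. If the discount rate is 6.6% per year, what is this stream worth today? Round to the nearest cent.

392370.58

Value at end of year 6: C / r = 38,000.00 / 0.066 = 575,757.5758
Discount to today: PV = 575,757.5758 / (1 + 0.066)^6 = 575,757.5758 / 1.467382 = 392,370.58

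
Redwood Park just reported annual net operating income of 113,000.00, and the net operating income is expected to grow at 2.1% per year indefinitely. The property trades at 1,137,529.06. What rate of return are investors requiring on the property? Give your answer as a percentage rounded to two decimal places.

D₁ = 113,000.00 × 1.021 = 115,373.0000
P = D₁/(r − g) ⇒ r = D₁/P + g = 115,373.0000/1,137,529.06 + 0.021 = 0.101424 + 0.021 = 0.122424

12.24%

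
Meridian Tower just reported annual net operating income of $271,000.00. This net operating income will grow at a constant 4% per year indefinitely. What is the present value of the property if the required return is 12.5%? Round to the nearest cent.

D₁ = D₀ × (1 + g) = $271,000.00 × 1.04 = $281,840.0000
Growing perpetuity: P = D₁ / (r − g) = $281,840.0000 / (0.125 − 0.04) = $3,315,764.71

$3315764.71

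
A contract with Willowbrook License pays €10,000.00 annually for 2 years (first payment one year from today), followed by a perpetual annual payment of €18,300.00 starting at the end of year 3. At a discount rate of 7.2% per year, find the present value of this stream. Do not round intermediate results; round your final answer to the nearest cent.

€239201.61

PV of 2-year annuity: €10,000.00 × [1 − (1+0.072)^−2] / 0.072 = 18030.18490
Perpetuity value at year 2: €18,300.00 / 0.072 = 254166.66667
PV of perpetuity: 254166.66667 / (1+0.072)^2 = 221171.42831
Total PV = 18030.18490 + 221171.42831 = 239201.61320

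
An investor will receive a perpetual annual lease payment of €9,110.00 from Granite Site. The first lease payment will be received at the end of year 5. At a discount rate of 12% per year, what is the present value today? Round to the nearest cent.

Value at end of year 4: C / r = €9,110.00 / 0.12 = €75,916.6667
Discount to today: PV = €75,916.6667 / (1 + 0.12)^4 = €75,916.6667 / 1.573519 = €48,246.41

€48246.41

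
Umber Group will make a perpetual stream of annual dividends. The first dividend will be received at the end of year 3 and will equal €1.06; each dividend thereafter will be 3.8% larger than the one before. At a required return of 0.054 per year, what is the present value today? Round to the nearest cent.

€59.64

Value at end of year 2: C₁ / (r − g) = €1.06 / (0.054 − 0.038) = €66.2500
Discount to today: PV = €66.2500 / (1 + 0.054)^2 = €66.2500 / 1.110916 = €59.64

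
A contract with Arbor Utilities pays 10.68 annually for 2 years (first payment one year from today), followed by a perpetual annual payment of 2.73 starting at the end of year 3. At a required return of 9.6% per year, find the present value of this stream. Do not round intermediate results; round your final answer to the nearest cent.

42.31

PV of 2-year annuity: 10.68 × [1 − (1+0.096)^−2] / 0.096 = 18.63552
Perpetuity value at year 2: 2.73 / 0.096 = 28.43750
PV of perpetuity: 28.43750 / (1+0.096)^2 = 23.67393
Total PV = 18.63552 + 23.67393 = 42.30944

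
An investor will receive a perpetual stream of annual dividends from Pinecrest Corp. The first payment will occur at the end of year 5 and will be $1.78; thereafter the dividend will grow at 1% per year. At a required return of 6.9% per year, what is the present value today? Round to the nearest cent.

Value at end of year 4: C₁ / (r − g) = $1.78 / (0.069 − 0.01) = $30.1695
Discount to today: PV = $30.1695 / (1 + 0.069)^4 = $30.1695 / 1.305903 = $23.10

$23.10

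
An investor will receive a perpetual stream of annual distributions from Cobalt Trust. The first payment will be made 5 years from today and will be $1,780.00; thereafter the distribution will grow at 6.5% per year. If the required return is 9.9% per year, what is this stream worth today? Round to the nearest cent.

Value at end of year 4: C₁ / (r − g) = $1,780.00 / (0.099 − 0.065) = $52,352.9412
Discount to today: PV = $52,352.9412 / (1 + 0.099)^4 = $52,352.9412 / 1.458783 = $35,888.09

$35888.09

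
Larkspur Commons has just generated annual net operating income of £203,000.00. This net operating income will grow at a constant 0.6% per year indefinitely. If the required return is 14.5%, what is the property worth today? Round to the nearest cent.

£1469194.24

D₁ = D₀ × (1 + g) = £203,000.00 × 1.006 = £204,218.0000
Growing perpetuity: P = D₁ / (r − g) = £204,218.0000 / (0.145 − 0.006) = £1,469,194.24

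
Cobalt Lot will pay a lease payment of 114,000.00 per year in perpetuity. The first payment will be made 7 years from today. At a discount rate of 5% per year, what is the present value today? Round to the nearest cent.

Value at end of year 6: C / r = 114,000.00 / 0.05 = 2,280,000.0000
Discount to today: PV = 2,280,000.0000 / (1 + 0.05)^6 = 2,280,000.0000 / 1.340096 = 1,701,371.10

1701371.10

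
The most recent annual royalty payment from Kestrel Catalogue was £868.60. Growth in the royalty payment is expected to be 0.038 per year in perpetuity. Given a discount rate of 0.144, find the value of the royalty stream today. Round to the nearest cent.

£8505.72

D₁ = D₀ × (1 + g) = £868.60 × 1.038 = £901.6068
Growing perpetuity: P = D₁ / (r − g) = £901.6068 / (0.144 − 0.038) = £8,505.72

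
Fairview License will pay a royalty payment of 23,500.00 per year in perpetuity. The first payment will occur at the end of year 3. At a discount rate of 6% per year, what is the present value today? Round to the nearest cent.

348581.94

Value at end of year 2: C / r = 23,500.00 / 0.06 = 391,666.6667
Discount to today: PV = 391,666.6667 / (1 + 0.06)^2 = 391,666.6667 / 1.123600 = 348,581.94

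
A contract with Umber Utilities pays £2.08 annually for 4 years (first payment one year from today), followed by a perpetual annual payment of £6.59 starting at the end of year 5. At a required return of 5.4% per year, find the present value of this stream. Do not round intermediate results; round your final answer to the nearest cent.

PV of 4-year annuity: £2.08 × [1 − (1+0.054)^−4] / 0.054 = 7.30756
Perpetuity value at year 4: £6.59 / 0.054 = 122.03704
PV of perpetuity: 122.03704 / (1+0.054)^4 = 98.88473
Total PV = 7.30756 + 98.88473 = 106.19228

£106.19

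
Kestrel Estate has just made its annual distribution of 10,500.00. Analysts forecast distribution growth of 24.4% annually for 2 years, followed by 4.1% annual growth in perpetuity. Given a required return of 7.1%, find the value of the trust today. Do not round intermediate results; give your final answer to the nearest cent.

517926.80

D_1 = 13062.00000
D_2 = 16249.12800
Terminal value at year 2: TV = D_2×(1+g_2)/(r−g_2) = 16915.34225/0.03 = 563844.74160
P_0 = D_1/(1+r)^1 + D_2/(1+r)^2 + TV/(1+r)^2
    = 12196.07843 + 14166.12658 + 491564.59237 = 517926.79739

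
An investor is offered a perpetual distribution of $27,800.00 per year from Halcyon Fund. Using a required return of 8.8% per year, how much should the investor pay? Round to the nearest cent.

Level perpetuity: PV = C / r = $27,800.00 / 0.088 = $315,909.09

$315909.09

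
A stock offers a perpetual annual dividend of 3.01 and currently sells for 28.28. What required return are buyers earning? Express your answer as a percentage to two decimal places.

10.64%

P = C/r ⇒ r = C/P = 3.01/28.28 = 0.106436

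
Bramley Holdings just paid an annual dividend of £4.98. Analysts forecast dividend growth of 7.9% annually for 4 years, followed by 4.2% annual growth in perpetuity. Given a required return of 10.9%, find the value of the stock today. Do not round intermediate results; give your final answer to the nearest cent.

£88.01

D_1 = 5.37342
D_2 = 5.79792
D_3 = 6.25596
D_4 = 6.75018
Terminal value at year 4: TV = D_4×(1+g_2)/(r−g_2) = 7.03368/0.067 = 104.98036
P_0 = D_1/(1+r)^1 + D_2/(1+r)^2 + D_3/(1+r)^3 + D_4/(1+r)^4 + TV/(1+r)^4
    = 4.84528 + 4.71421 + 4.58669 + 4.46261 + 69.40358 = 88.01237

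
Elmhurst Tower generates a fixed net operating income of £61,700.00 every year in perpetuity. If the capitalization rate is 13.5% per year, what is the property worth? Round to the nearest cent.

Level perpetuity: PV = C / r = £61,700.00 / 0.135 = £457,037.04

£457037.04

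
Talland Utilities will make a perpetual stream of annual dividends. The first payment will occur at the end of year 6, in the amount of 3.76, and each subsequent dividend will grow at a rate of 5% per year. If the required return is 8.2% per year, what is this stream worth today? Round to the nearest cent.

Value at end of year 5: C₁ / (r − g) = 3.76 / (0.082 − 0.05) = 117.5000
Discount to today: PV = 117.5000 / (1 + 0.082)^5 = 117.5000 / 1.482983 = 79.23

79.23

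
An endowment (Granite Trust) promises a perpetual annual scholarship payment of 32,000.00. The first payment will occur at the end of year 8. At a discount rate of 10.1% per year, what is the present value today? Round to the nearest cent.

161553.87

Value at end of year 7: C / r = 32,000.00 / 0.101 = 316,831.6832
Discount to today: PV = 316,831.6832 / (1 + 0.101)^7 = 316,831.6832 / 1.961152 = 161,553.87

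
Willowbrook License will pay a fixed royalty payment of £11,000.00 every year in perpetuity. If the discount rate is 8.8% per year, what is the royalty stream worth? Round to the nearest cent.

£125000.00

Level perpetuity: PV = C / r = £11,000.00 / 0.088 = £125,000.00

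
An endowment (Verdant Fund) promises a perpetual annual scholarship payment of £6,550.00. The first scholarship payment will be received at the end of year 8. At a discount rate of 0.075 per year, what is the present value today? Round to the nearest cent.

£52640.59

Value at end of year 7: C / r = £6,550.00 / 0.075 = £87,333.3333
Discount to today: PV = £87,333.3333 / (1 + 0.075)^7 = £87,333.3333 / 1.659049 = £52,640.59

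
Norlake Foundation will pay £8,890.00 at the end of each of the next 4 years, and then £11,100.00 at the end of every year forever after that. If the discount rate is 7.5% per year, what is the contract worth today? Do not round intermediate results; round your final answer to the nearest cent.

PV of 4-year annuity: £8,890.00 × [1 − (1+0.075)^−4] / 0.075 = 29775.51054
Perpetuity value at year 4: £11,100.00 / 0.075 = 148000.00000
PV of perpetuity: 148000.00000 / (1+0.075)^4 = 110822.47841
Total PV = 29775.51054 + 110822.47841 = 140597.98894

£140597.99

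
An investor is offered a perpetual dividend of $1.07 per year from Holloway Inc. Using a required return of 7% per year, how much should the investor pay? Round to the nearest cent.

$15.29

Level perpetuity: PV = C / r = $1.07 / 0.07 = $15.29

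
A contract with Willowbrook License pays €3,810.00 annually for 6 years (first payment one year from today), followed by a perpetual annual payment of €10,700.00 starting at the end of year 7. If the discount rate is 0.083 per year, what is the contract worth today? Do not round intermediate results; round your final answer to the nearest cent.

€97351.84

PV of 6-year annuity: €3,810.00 × [1 − (1+0.083)^−6] / 0.083 = 17454.01584
Perpetuity value at year 6: €10,700.00 / 0.083 = 128915.66265
PV of perpetuity: 128915.66265 / (1+0.083)^6 = 79897.82290
Total PV = 17454.01584 + 79897.82290 = 97351.83873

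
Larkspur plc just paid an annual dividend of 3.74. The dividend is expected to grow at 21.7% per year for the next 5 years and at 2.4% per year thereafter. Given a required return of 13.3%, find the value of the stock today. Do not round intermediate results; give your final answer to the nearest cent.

D_1 = 4.55158
D_2 = 5.53927
D_3 = 6.74130
D_4 = 8.20416
D_5 = 9.98446
Terminal value at year 5: TV = D_5×(1+g_2)/(r−g_2) = 10.22408/0.109 = 93.79894
P_0 = D_1/(1+r)^1 + D_2/(1+r)^2 + D_3/(1+r)^3 + D_4/(1+r)^4 + D_5/(1+r)^5 + TV/(1+r)^5
    = 4.01728 + 4.31512 + 4.63504 + 4.97868 + 5.34780 + 50.23986 = 73.53378

73.53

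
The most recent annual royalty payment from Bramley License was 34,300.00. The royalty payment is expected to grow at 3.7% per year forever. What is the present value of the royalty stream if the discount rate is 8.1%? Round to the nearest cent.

808388.64

D₁ = D₀ × (1 + g) = 34,300.00 × 1.037 = 35,569.1000
Growing perpetuity: P = D₁ / (r − g) = 35,569.1000 / (0.081 − 0.037) = 808,388.64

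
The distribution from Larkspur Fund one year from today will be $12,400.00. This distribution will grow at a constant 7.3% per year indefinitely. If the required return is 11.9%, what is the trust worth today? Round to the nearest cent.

Growing perpetuity: P = D₁ / (r − g) = $12,400.0000 / (0.119 − 0.073) = $269,565.22

$269565.22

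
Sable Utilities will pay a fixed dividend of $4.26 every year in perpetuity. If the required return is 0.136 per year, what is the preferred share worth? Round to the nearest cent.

$31.32

Level perpetuity: PV = C / r = $4.26 / 0.136 = $31.32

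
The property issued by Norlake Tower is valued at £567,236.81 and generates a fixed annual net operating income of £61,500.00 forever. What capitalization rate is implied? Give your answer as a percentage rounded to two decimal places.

10.84%

P = C/r ⇒ r = C/P = £61,500.00/£567,236.81 = 0.108420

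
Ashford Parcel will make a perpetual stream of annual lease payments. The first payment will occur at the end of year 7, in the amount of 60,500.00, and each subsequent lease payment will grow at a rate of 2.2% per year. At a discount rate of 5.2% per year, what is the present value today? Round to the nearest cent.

Value at end of year 6: C₁ / (r − g) = 60,500.00 / (0.052 − 0.022) = 2,016,666.6667
Discount to today: PV = 2,016,666.6667 / (1 + 0.052)^6 = 2,016,666.6667 / 1.355484 = 1,487,783.31

1487783.31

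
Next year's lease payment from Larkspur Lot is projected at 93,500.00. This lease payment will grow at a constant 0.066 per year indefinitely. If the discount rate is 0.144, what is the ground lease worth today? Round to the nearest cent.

1198717.95

Growing perpetuity: P = D₁ / (r − g) = 93,500.0000 / (0.144 − 0.066) = 1,198,717.95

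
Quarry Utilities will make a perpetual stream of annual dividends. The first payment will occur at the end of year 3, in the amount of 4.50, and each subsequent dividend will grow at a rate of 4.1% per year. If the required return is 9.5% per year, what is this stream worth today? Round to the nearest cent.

Value at end of year 2: C₁ / (r − g) = 4.50 / (0.095 − 0.041) = 83.3333
Discount to today: PV = 83.3333 / (1 + 0.095)^2 = 83.3333 / 1.199025 = 69.50

69.50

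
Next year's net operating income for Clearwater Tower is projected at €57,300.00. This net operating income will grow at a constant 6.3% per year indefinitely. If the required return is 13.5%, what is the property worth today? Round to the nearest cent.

Growing perpetuity: P = D₁ / (r − g) = €57,300.0000 / (0.135 − 0.063) = €795,833.33

€795833.33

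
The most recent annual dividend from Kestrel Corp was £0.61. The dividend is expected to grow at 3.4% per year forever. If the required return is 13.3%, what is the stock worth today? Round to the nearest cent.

D₁ = D₀ × (1 + g) = £0.61 × 1.034 = £0.6307
Growing perpetuity: P = D₁ / (r − g) = £0.6307 / (0.133 − 0.034) = £6.37

£6.37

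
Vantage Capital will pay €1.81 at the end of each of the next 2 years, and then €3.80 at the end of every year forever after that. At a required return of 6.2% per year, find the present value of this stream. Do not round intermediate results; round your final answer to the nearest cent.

€57.65

PV of 2-year annuity: €1.81 × [1 − (1+0.062)^−2] / 0.062 = 3.30916
Perpetuity value at year 2: €3.80 / 0.062 = 61.29032
PV of perpetuity: 61.29032 / (1+0.062)^2 = 54.34291
Total PV = 3.30916 + 54.34291 = 57.65207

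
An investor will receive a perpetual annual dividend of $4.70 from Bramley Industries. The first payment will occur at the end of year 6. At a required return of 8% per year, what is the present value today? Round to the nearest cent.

Value at end of year 5: C / r = $4.70 / 0.08 = $58.7500
Discount to today: PV = $58.7500 / (1 + 0.08)^5 = $58.7500 / 1.469328 = $39.98

$39.98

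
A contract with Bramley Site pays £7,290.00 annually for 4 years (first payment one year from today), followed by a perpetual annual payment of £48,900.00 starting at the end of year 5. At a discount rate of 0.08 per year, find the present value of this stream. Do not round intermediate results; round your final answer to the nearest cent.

£473432.40

PV of 4-year annuity: £7,290.00 × [1 − (1+0.08)^−4] / 0.08 = 24145.40466
Perpetuity value at year 4: £48,900.00 / 0.08 = 611250.00000
PV of perpetuity: 611250.00000 / (1+0.08)^4 = 449286.99752
Total PV = 24145.40466 + 449286.99752 = 473432.40219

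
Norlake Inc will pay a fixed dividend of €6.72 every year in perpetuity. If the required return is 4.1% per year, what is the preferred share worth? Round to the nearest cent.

€163.90

Level perpetuity: PV = C / r = €6.72 / 0.041 = €163.90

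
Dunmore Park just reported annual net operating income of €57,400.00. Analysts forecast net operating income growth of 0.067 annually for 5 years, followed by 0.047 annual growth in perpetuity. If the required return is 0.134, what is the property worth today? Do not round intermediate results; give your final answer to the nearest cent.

D_1 = 61245.80000
D_2 = 65349.26860
D_3 = 69727.66960
D_4 = 74399.42346
D_5 = 79384.18483
Terminal value at year 5: TV = D_5×(1+g_2)/(r−g_2) = 83115.24152/0.087 = 955347.60365
P_0 = D_1/(1+r)^1 + D_2/(1+r)^2 + D_3/(1+r)^3 + D_4/(1+r)^4 + D_5/(1+r)^5 + TV/(1+r)^5
    = 54008.64198 + 50817.65519 + 47815.20114 + 44990.14075 + 42331.99311 + 509443.64118 = 749407.27335

€749407.27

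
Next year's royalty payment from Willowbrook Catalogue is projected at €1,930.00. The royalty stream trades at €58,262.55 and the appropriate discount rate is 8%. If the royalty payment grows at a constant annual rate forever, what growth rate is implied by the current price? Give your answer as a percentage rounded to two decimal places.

P = D₁/(r−g) ⇒ g = r − D₁/P = 0.08 − €1,930.00/€58,262.55 = 0.046874

4.69%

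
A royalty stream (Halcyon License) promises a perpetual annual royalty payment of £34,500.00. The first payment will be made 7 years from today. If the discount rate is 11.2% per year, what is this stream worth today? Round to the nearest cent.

£162919.23

Value at end of year 6: C / r = £34,500.00 / 0.112 = £308,035.7143
Discount to today: PV = £308,035.7143 / (1 + 0.112)^6 = £308,035.7143 / 1.890727 = £162,919.23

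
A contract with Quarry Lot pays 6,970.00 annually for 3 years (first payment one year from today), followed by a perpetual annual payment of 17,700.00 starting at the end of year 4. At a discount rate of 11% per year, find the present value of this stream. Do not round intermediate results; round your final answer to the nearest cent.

134688.03

PV of 3-year annuity: 6,970.00 × [1 − (1+0.11)^−3] / 0.11 = 17032.69157
Perpetuity value at year 3: 17,700.00 / 0.11 = 160909.09091
PV of perpetuity: 160909.09091 / (1+0.11)^3 = 117655.34045
Total PV = 17032.69157 + 117655.34045 = 134688.03201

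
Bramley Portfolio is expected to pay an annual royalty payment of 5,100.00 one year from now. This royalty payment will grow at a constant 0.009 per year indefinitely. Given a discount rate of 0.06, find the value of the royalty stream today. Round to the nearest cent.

Growing perpetuity: P = D₁ / (r − g) = 5,100.0000 / (0.06 − 0.009) = 100,000.00

100000.00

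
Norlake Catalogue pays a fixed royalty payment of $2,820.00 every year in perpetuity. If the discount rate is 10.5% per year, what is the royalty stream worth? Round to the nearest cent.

Level perpetuity: PV = C / r = $2,820.00 / 0.105 = $26,857.14

$26857.14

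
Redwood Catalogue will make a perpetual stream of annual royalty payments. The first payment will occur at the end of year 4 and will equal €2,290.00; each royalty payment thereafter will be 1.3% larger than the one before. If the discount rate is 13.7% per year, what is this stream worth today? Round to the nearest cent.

Value at end of year 3: C₁ / (r − g) = €2,290.00 / (0.137 − 0.013) = €18,467.7419
Discount to today: PV = €18,467.7419 / (1 + 0.137)^3 = €18,467.7419 / 1.469878 = €12,564.13

€12564.13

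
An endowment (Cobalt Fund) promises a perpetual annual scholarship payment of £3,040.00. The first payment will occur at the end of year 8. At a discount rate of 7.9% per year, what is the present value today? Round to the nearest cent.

Value at end of year 7: C / r = £3,040.00 / 0.079 = £38,481.0127
Discount to today: PV = £38,481.0127 / (1 + 0.079)^7 = £38,481.0127 / 1.702747 = £22,599.37

£22599.37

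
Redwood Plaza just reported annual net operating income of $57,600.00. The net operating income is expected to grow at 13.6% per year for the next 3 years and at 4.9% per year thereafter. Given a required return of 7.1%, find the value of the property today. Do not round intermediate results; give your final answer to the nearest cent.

D_1 = 65433.60000
D_2 = 74332.56960
D_3 = 84441.79907
Terminal value at year 3: TV = D_3×(1+g_2)/(r−g_2) = 88579.44722/0.022 = 4026338.50999
P_0 = D_1/(1+r)^1 + D_2/(1+r)^2 + D_3/(1+r)^3 + TV/(1+r)^3
    = 61095.79832 + 64803.75994 + 68736.76124 + 3277493.75179 = 3472130.07128

$3472130.07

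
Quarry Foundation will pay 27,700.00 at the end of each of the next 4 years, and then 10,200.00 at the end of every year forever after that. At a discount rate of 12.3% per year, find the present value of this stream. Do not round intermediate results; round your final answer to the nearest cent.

135746.34

PV of 4-year annuity: 27,700.00 × [1 − (1+0.123)^−4] / 0.123 = 83605.73673
Perpetuity value at year 4: 10,200.00 / 0.123 = 82926.82927
PV of perpetuity: 82926.82927 / (1+0.123)^4 = 52140.60130
Total PV = 83605.73673 + 52140.60130 = 135746.33804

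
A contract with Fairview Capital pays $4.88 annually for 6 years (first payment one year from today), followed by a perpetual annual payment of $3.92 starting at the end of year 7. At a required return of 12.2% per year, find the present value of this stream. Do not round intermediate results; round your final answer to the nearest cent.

PV of 6-year annuity: $4.88 × [1 − (1+0.122)^−6] / 0.122 = 19.95053
Perpetuity value at year 6: $3.92 / 0.122 = 32.13115
PV of perpetuity: 32.13115 / (1+0.122)^6 = 16.10531
Total PV = 19.95053 + 16.10531 = 36.05584

$36.06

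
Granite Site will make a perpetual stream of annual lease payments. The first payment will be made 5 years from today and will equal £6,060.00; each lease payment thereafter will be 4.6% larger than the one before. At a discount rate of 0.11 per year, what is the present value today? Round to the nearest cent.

Value at end of year 4: C₁ / (r − g) = £6,060.00 / (0.11 − 0.046) = £94,687.5000
Discount to today: PV = £94,687.5000 / (1 + 0.11)^4 = £94,687.5000 / 1.518070 = £62,373.59

£62373.59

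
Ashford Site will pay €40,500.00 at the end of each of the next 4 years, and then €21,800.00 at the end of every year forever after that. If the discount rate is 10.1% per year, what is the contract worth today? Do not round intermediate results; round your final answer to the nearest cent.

PV of 4-year annuity: €40,500.00 × [1 − (1+0.101)^−4] / 0.101 = 128102.13975
Perpetuity value at year 4: €21,800.00 / 0.101 = 215841.58416
PV of perpetuity: 215841.58416 / (1+0.101)^4 = 146887.83980
Total PV = 128102.13975 + 146887.83980 = 274989.97955

€274989.98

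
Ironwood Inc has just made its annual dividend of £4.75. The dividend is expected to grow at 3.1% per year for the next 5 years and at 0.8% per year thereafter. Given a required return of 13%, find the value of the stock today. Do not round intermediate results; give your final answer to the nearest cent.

£43.00

D_1 = 4.89725
D_2 = 5.04906
D_3 = 5.20559
D_4 = 5.36696
D_5 = 5.53333
Terminal value at year 5: TV = D_5×(1+g_2)/(r−g_2) = 5.57760/0.122 = 45.71804
P_0 = D_1/(1+r)^1 + D_2/(1+r)^2 + D_3/(1+r)^3 + D_4/(1+r)^4 + D_5/(1+r)^5 + TV/(1+r)^5
    = 4.33385 + 3.95416 + 3.60773 + 3.29166 + 3.00327 + 24.81392 = 43.00459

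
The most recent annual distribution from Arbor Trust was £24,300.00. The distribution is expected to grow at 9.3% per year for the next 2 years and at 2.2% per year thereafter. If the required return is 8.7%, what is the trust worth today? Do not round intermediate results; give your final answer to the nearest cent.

D_1 = 26559.90000
D_2 = 29029.97070
Terminal value at year 2: TV = D_2×(1+g_2)/(r−g_2) = 29668.63006/0.065 = 456440.46239
P_0 = D_1/(1+r)^1 + D_2/(1+r)^2 + TV/(1+r)^2
    = 24434.13063 + 24569.00164 + 386300.30273 = 435303.43500

£435303.44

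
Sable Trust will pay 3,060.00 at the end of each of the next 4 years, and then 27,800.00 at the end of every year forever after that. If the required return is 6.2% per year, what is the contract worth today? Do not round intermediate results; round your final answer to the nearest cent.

363051.53

PV of 4-year annuity: 3,060.00 × [1 − (1+0.062)^−4] / 0.062 = 10554.84368
Perpetuity value at year 4: 27,800.00 / 0.062 = 448387.09677
PV of perpetuity: 448387.09677 / (1+0.062)^4 = 352496.68690
Total PV = 10554.84368 + 352496.68690 = 363051.53058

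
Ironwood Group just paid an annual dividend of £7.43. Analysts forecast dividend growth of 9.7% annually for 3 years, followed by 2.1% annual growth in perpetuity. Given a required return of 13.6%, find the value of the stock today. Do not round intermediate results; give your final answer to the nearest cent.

£80.20

D_1 = 8.15071
D_2 = 8.94133
D_3 = 9.80864
Terminal value at year 3: TV = D_3×(1+g_2)/(r−g_2) = 10.01462/0.115 = 87.08364
P_0 = D_1/(1+r)^1 + D_2/(1+r)^2 + D_3/(1+r)^3 + TV/(1+r)^3
    = 7.17492 + 6.92860 + 6.69073 + 59.40207 = 80.19633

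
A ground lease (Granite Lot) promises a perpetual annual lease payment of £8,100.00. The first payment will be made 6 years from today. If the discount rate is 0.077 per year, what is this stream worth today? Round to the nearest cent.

Value at end of year 5: C / r = £8,100.00 / 0.077 = £105,194.8052
Discount to today: PV = £105,194.8052 / (1 + 0.077)^5 = £105,194.8052 / 1.449034 = £72,596.52

£72596.52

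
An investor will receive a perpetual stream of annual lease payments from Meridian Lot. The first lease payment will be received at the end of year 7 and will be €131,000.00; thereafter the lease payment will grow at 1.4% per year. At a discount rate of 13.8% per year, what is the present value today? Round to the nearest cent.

Value at end of year 6: C₁ / (r − g) = €131,000.00 / (0.138 − 0.014) = €1,056,451.6129
Discount to today: PV = €1,056,451.6129 / (1 + 0.138)^6 = €1,056,451.6129 / 2.171969 = €486,402.77

€486402.77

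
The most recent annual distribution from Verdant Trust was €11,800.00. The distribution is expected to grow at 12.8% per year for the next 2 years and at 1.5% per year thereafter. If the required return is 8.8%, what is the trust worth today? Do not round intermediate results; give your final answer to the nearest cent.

D_1 = 13310.40000
D_2 = 15014.13120
Terminal value at year 2: TV = D_2×(1+g_2)/(r−g_2) = 15239.34317/0.073 = 208758.12559
P_0 = D_1/(1+r)^1 + D_2/(1+r)^2 + TV/(1+r)^2
    = 12233.82353 + 12683.59645 + 176354.11507 = 201271.53505

€201271.54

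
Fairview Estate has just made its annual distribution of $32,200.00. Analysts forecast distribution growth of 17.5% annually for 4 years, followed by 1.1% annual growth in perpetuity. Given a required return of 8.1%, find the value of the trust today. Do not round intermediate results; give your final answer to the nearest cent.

D_1 = 37835.00000
D_2 = 44456.12500
D_3 = 52235.94688
D_4 = 61377.23758
Terminal value at year 4: TV = D_4×(1+g_2)/(r−g_2) = 62052.38719/0.07 = 886462.67416
P_0 = D_1/(1+r)^1 + D_2/(1+r)^2 + D_3/(1+r)^3 + D_4/(1+r)^4 + TV/(1+r)^4
    = 35000.00000 + 38043.47826 + 41351.60681 + 44947.39870 + 649168.85839 = 808511.34216

$808511.34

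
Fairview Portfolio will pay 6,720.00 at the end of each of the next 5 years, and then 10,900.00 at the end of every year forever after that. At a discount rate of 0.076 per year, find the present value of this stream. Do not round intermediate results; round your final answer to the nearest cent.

PV of 5-year annuity: 6,720.00 × [1 − (1+0.076)^−5] / 0.076 = 27116.27463
Perpetuity value at year 5: 10,900.00 / 0.076 = 143421.05263
PV of perpetuity: 143421.05263 / (1+0.076)^5 = 99437.80956
Total PV = 27116.27463 + 99437.80956 = 126554.08419

126554.08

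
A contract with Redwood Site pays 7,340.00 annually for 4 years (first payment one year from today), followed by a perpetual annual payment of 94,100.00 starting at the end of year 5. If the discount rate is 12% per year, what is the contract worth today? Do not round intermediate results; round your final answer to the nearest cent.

520646.24

PV of 4-year annuity: 7,340.00 × [1 − (1+0.12)^−4] / 0.12 = 22294.14420
Perpetuity value at year 4: 94,100.00 / 0.12 = 784166.66667
PV of perpetuity: 784166.66667 / (1+0.12)^4 = 498352.09315
Total PV = 22294.14420 + 498352.09315 = 520646.23735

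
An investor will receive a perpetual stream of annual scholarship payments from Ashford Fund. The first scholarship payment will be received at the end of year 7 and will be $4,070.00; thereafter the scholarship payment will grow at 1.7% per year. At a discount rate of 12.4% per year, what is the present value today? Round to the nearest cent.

$18863.09

Value at end of year 6: C₁ / (r − g) = $4,070.00 / (0.124 − 0.017) = $38,037.3832
Discount to today: PV = $38,037.3832 / (1 + 0.124)^6 = $38,037.3832 / 2.016498 = $18,863.09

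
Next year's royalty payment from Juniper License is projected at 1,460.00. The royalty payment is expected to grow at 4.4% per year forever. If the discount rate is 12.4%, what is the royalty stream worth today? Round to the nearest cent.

Growing perpetuity: P = D₁ / (r − g) = 1,460.0000 / (0.124 − 0.044) = 18,250.00

18250.00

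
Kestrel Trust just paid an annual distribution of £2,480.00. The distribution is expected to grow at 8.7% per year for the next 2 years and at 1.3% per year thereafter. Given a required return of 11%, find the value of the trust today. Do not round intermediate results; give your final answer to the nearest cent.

D_1 = 2695.76000
D_2 = 2930.29112
Terminal value at year 2: TV = D_2×(1+g_2)/(r−g_2) = 2968.38490/0.097 = 30601.90623
P_0 = D_1/(1+r)^1 + D_2/(1+r)^2 + TV/(1+r)^2
    = 2428.61261 + 2378.29001 + 24837.19360 = 29644.09622

£29644.10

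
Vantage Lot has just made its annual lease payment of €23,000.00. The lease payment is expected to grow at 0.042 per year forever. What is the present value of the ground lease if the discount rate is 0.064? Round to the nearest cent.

€1089363.64

D₁ = D₀ × (1 + g) = €23,000.00 × 1.042 = €23,966.0000
Growing perpetuity: P = D₁ / (r − g) = €23,966.0000 / (0.064 − 0.042) = €1,089,363.64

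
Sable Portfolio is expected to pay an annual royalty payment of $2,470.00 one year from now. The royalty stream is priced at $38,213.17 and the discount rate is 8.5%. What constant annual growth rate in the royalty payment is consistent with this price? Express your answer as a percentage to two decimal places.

2.04%

P = D₁/(r−g) ⇒ g = r − D₁/P = 0.085 − $2,470.00/$38,213.17 = 0.020363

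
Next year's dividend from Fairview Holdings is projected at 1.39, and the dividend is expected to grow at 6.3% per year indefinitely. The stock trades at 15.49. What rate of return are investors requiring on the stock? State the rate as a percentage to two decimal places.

15.27%

P = D₁/(r − g) ⇒ r = D₁/P + g = 1.3900/15.49 + 0.063 = 0.089735 + 0.063 = 0.152735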